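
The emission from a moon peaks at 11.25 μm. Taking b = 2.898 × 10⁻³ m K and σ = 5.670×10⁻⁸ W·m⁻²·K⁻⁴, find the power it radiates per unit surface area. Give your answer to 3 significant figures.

I ≈ 250 W/m²

Wien's law: T = b/λ_max = 2.898×10⁻³/1.125×10⁻⁵ = 257.600 K.
Then I = σT⁴ = 5.670×10⁻⁸×(257.600)⁴ = 250 W/m².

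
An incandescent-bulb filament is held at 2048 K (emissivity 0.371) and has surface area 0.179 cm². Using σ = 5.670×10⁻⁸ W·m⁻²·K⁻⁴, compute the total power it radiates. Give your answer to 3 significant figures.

Area A = 0.179 cm² = 1.79×10⁻⁵ m².
P = εσAT⁴ = 0.371 × 5.670×10⁻⁸ × 1.79×10⁻⁵ × (2048)⁴ = 6.62 W.

P ≈ 6.62 W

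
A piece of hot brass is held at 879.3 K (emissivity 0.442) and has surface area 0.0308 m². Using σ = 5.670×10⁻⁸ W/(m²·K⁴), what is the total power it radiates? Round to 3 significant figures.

P ≈ 461 W

Area A = 0.0308 m².
P = εσAT⁴ = 0.442 × 5.670×10⁻⁸ × 0.0308 × (879.3)⁴ = 461 W.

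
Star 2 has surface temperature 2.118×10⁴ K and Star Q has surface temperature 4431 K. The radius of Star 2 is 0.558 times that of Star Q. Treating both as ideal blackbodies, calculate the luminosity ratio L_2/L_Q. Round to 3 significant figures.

L ∝ R²T⁴, so L_2/L_Q = (R_2/R_Q)²(T_2/T_Q)⁴ = (0.558)² × (2.118×10⁴/4431)⁴ = 0.311364 × 522.032 = 163.

L_2/L_Q ≈ 163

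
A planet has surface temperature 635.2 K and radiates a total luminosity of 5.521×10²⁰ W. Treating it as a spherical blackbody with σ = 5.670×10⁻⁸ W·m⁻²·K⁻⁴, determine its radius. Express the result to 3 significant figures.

R ≈ 6.90×10⁷ m

L = 4πR²σT⁴ ⇒ R = √(L/(4πσT⁴)).
σT⁴ = 9230.50 W/m², so R = √(5.521×10²⁰/(4π×9230.50)) = 6.90×10⁷ m.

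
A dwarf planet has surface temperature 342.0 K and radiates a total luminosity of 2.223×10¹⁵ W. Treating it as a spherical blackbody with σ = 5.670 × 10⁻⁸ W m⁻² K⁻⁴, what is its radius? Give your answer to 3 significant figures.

L = 4πR²σT⁴ ⇒ R = √(L/(4πσT⁴)).
σT⁴ = 775.689 W/m², so R = √(2.223×10¹⁵/(4π×775.689)) = 4.78×10⁵ m.

R ≈ 4.78×10⁵ m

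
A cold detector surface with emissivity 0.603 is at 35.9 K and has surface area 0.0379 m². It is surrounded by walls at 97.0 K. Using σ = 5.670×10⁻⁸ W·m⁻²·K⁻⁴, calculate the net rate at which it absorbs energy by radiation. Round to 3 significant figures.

Area A = 0.0379 m².
Net radiated power P_net = εσA(T⁴ − T₀⁴) = 0.603×5.670×10⁻⁸×0.0379×(35.9⁴ − 97.0⁴).
T⁴ − T₀⁴ = 1.66103×10⁶ − 8.85293×10⁷ = -8.68683×10⁷ K⁴, so P_net = -0.113 W — negative, meaning a net gain of 0.113 W.

Net gain ≈ 0.113 W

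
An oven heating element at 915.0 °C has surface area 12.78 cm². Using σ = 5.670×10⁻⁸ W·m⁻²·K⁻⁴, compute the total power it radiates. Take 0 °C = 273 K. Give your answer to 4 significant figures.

P ≈ 144.3 W

T = 915.0 °C + 273 = 1188.0 K.
Area A = 12.78 cm² = 1.278×10⁻³ m².
P = σAT⁴ = 5.670×10⁻⁸ × 1.278×10⁻³ × (1188.0)⁴ = 144.3 W.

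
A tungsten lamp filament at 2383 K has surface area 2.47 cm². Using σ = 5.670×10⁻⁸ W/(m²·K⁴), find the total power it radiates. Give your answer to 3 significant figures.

P ≈ 452 W

Area A = 2.47 cm² = 2.47×10⁻⁴ m².
P = σAT⁴ = 5.670×10⁻⁸ × 2.47×10⁻⁴ × (2383)⁴ = 452 W.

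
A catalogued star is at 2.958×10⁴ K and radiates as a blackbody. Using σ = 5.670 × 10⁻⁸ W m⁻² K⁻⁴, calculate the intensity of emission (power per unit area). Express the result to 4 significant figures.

Stefan–Boltzmann: I = σT⁴ = 5.670×10⁻⁸ × (2.958×10⁴)⁴ = 4.341×10¹⁰ W/m².

I ≈ 4.341×10¹⁰ W/m²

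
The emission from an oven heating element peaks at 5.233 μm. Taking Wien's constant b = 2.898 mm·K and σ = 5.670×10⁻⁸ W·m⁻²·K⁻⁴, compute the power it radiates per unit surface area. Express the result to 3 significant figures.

Wien's law: T = b/λ_max = 2.898×10⁻³/5.233×10⁻⁶ = 553.793 K.
Then I = σT⁴ = 5.670×10⁻⁸×(553.793)⁴ = 5.33×10³ W/m².

I ≈ 5.33×10³ W/m²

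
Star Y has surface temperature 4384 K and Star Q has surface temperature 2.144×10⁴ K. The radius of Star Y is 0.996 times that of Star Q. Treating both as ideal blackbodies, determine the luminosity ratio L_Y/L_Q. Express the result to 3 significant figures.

L_Y/L_Q ≈ 1.73×10⁻³

L ∝ R²T⁴, so L_Y/L_Q = (R_Y/R_Q)²(T_Y/T_Q)⁴ = (0.996)² × (4384/2.144×10⁴)⁴ = 0.992016 × 1.74817×10⁻³ = 1.73×10⁻³.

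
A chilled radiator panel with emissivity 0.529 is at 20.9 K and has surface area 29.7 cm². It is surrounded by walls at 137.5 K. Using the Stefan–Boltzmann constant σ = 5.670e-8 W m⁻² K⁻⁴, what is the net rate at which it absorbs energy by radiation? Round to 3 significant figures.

Net gain ≈ 0.0318 W

Area A = 29.7 cm² = 2.97×10⁻³ m².
Net radiated power P_net = εσA(T⁴ − T₀⁴) = 0.529×5.670×10⁻⁸×2.97×10⁻³×(20.9⁴ − 137.5⁴).
T⁴ − T₀⁴ = 1.90803×10⁵ − 3.57446×10⁸ = -3.57255×10⁸ K⁴, so P_net = -0.0318 W — negative, meaning a net gain of 0.0318 W.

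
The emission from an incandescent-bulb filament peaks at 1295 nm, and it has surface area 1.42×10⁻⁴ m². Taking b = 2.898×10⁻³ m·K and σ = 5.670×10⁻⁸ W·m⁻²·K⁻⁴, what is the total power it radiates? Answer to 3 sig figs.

Wien's law: T = b/λ_max = 2.898×10⁻³/1.295×10⁻⁶ = 2237.84 K.
Area A = 1.42×10⁻⁴ m².
Then P = σAT⁴ = 5.670×10⁻⁸×1.42×10⁻⁴×(2237.84)⁴ = 202 W.

P ≈ 202 W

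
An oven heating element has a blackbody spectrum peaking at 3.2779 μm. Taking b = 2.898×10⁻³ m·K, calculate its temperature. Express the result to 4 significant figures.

T ≈ 884.1 K

Wien's law gives T = b/λ_max = (2.898×10⁻³ m·K)/(3.2779×10⁻⁶ m) = 884.1 K.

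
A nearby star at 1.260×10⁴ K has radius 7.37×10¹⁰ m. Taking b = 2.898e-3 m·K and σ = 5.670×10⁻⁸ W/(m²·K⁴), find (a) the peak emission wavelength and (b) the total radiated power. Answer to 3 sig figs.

(a) λ_max = b/T = 2.898×10⁻³/1.260×10⁴ = 2.300×10⁻⁷ m = 230 nm.
Surface area A = 4πR² = 4π(7.37×10¹⁰ m)² = 6.82566×10²² m².
(b) P = σAT⁴ = 5.670×10⁻⁸×6.82566×10²²×(1.260×10⁴)⁴ = 9.75×10³¹ W.

λ_max ≈ 230 nm; P ≈ 9.75×10³¹ W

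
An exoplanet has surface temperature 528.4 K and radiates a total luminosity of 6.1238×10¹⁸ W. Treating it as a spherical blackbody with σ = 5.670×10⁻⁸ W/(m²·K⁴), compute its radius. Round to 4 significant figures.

R ≈ 1.050×10⁷ m

L = 4πR²σT⁴ ⇒ R = √(L/(4πσT⁴)).
σT⁴ = 4420.12 W/m², so R = √(6.1238×10¹⁸/(4π×4420.12)) = 1.050×10⁷ m.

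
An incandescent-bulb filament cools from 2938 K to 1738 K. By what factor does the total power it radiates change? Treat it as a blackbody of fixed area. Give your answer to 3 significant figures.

P₂/P₁ ≈ 0.122

P ∝ T⁴, so P₂/P₁ = (T₂/T₁)⁴ = (1738/2938)⁴ = (0.591559)⁴ = 0.122.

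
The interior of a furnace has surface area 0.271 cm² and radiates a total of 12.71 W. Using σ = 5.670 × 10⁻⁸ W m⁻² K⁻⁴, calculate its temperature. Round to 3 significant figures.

T ≈ 1.70×10³ K

Area A = 0.271 cm² = 2.71×10⁻⁵ m².
P = σAT⁴ ⇒ T = (P/(σA))^(1/4) = (12.71/(5.670×10⁻⁸×2.71×10⁻⁵))^(1/4) = 1.70×10³ K.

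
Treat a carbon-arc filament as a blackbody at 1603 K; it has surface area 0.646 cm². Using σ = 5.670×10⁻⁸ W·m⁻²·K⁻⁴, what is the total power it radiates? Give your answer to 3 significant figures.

P ≈ 24.2 W

Area A = 0.646 cm² = 6.46×10⁻⁵ m².
P = σAT⁴ = 5.670×10⁻⁸ × 6.46×10⁻⁵ × (1603)⁴ = 24.2 W.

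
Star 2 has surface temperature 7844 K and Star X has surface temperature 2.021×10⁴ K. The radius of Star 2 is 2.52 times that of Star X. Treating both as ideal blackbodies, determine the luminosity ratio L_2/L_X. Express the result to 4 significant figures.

L_2/L_X ≈ 0.1441

L ∝ R²T⁴, so L_2/L_X = (R_2/R_X)²(T_2/T_X)⁴ = (2.52)² × (7844/2.021×10⁴)⁴ = 6.3504 × 0.0226926 = 0.1441.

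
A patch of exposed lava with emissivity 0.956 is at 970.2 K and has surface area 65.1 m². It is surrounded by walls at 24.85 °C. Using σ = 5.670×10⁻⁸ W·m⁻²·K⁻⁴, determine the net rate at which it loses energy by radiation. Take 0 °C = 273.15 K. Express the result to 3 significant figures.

Surroundings: T = 24.85 °C + 273.15 = 298.00 K.
Area A = 65.1 m².
Net radiated power P_net = εσA(T⁴ − T₀⁴) = 0.956×5.670×10⁻⁸×65.1×(970.2⁴ − 298.00⁴).
T⁴ − T₀⁴ = 8.86023×10¹¹ − 7.88615×10⁹ = 8.78137×10¹¹ K⁴, so P_net = 3.10×10⁶ W.

Net loss ≈ 3.10×10⁶ W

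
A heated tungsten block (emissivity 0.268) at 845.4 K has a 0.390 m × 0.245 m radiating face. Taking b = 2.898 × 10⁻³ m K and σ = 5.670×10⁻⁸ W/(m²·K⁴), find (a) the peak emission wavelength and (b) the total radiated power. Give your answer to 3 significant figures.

(a) λ_max = b/T = 2.898×10⁻³/845.4 = 3.428×10⁻⁶ m = 3.43 μm.
Area A = 0.390 × 0.245 = 0.09555 m².
(b) P = εσAT⁴ = 0.268×5.670×10⁻⁸×0.09555×(845.4)⁴ = 742 W.

λ_max ≈ 3.43 μm; P ≈ 742 W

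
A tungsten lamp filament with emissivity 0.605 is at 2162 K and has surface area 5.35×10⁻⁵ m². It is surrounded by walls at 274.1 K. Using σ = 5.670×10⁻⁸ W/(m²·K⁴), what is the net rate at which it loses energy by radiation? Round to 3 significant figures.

Net loss ≈ 40.1 W

Area A = 5.35×10⁻⁵ m².
Net radiated power P_net = εσA(T⁴ − T₀⁴) = 0.605×5.670×10⁻⁸×5.35×10⁻⁵×(2162⁴ − 274.1⁴).
T⁴ − T₀⁴ = 2.18486×10¹³ − 5.64464×10⁹ = 2.18430×10¹³ K⁴, so P_net = 40.1 W.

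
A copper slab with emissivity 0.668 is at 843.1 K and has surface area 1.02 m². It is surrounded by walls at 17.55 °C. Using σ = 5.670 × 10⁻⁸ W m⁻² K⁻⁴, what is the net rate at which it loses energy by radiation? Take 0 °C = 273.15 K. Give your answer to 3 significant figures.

Surroundings: T = 17.55 °C + 273.15 = 290.70 K.
Area A = 1.02 m².
Net radiated power P_net = εσA(T⁴ − T₀⁴) = 0.668×5.670×10⁻⁸×1.02×(843.1⁴ − 290.70⁴).
T⁴ − T₀⁴ = 5.05262×10¹¹ − 7.14135×10⁹ = 4.98121×10¹¹ K⁴, so P_net = 1.92×10⁴ W.

Net loss ≈ 1.92×10⁴ W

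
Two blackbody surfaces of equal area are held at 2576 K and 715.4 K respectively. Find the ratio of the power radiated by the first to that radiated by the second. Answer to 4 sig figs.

P₁/P₂ ≈ 168.1

With equal areas, P₁/P₂ = (T₁/T₂)⁴ = (2576/715.4)⁴ = 168.1.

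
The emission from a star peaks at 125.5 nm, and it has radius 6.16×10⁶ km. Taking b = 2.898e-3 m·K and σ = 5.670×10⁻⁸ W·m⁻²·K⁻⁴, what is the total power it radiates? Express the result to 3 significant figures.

Wien's law: T = b/λ_max = 2.898×10⁻³/1.255×10⁻⁷ = 23091.6 K.
Surface area A = 4πR² = 4π(6.16×10⁹ m)² = 4.76838×10²⁰ m².
Then P = σAT⁴ = 5.670×10⁻⁸×4.76838×10²⁰×(23091.6)⁴ = 7.69×10³⁰ W.

P ≈ 7.69×10³⁰ W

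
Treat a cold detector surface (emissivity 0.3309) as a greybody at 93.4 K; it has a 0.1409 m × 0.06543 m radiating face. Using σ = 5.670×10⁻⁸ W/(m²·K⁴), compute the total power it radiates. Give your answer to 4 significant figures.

P ≈ 0.01316 W

Area A = 0.1409 × 0.06543 = 9.21909×10⁻³ m².
P = εσAT⁴ = 0.3309 × 5.670×10⁻⁸ × 9.21909×10⁻³ × (93.4)⁴ = 0.01316 W.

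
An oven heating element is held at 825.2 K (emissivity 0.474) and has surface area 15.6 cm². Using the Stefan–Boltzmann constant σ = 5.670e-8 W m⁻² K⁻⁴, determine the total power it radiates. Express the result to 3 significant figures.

P ≈ 19.4 W

Area A = 15.6 cm² = 1.56×10⁻³ m².
P = εσAT⁴ = 0.474 × 5.670×10⁻⁸ × 1.56×10⁻³ × (825.2)⁴ = 19.4 W.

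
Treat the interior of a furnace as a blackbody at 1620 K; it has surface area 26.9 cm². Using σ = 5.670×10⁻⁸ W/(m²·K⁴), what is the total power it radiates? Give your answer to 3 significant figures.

Area A = 26.9 cm² = 2.69×10⁻³ m².
P = σAT⁴ = 5.670×10⁻⁸ × 2.69×10⁻³ × (1620)⁴ = 1.05×10³ W.

P ≈ 1.05×10³ W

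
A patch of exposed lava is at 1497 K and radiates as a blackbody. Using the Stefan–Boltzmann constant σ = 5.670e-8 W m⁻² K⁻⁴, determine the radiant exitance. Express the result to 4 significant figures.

I ≈ 2.848×10⁵ W/m²

Stefan–Boltzmann: I = σT⁴ = 5.670×10⁻⁸ × (1497)⁴ = 2.848×10⁵ W/m².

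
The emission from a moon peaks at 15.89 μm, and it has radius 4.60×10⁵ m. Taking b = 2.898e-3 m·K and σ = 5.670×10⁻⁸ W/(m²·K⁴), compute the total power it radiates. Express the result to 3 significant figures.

Wien's law: T = b/λ_max = 2.898×10⁻³/1.589×10⁻⁵ = 182.379 K.
Surface area A = 4πR² = 4π(4.60×10⁵ m)² = 2.65904×10¹² m².
Then P = σAT⁴ = 5.670×10⁻⁸×2.65904×10¹²×(182.379)⁴ = 1.67×10¹⁴ W.

P ≈ 1.67×10¹⁴ W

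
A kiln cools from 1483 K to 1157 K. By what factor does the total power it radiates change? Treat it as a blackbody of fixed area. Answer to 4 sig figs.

P₂/P₁ ≈ 0.3705

P ∝ T⁴, so P₂/P₁ = (T₂/T₁)⁴ = (1157/1483)⁴ = (0.780175)⁴ = 0.3705.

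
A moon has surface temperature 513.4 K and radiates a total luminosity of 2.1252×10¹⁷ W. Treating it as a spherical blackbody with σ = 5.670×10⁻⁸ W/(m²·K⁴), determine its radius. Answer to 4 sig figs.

R ≈ 2.072×10⁶ m

L = 4πR²σT⁴ ⇒ R = √(L/(4πσT⁴)).
σT⁴ = 3939.19 W/m², so R = √(2.1252×10¹⁷/(4π×3939.19)) = 2.072×10⁶ m.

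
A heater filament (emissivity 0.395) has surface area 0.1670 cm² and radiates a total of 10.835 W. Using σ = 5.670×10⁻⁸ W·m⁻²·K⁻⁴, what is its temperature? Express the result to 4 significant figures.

Area A = 0.1670 cm² = 1.670×10⁻⁵ m².
P = εσAT⁴ ⇒ T = (P/(εσA))^(1/4) = (10.835/(0.395×5.670×10⁻⁸×1.670×10⁻⁵))^(1/4) = 2320 K.

T ≈ 2320 K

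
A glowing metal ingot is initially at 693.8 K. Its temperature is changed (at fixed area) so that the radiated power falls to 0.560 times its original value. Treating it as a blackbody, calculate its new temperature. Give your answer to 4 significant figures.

P ∝ T⁴, so T₂/T₁ = (P₂/P₁)^(1/4) = (0.560)^(1/4) = 0.865062.
T₂ = 693.8 × 0.865062 = 600.2 K.

T₂ ≈ 600.2 K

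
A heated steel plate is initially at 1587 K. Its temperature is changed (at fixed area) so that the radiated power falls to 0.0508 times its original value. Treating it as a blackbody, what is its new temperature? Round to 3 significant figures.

P ∝ T⁴, so T₂/T₁ = (P₂/P₁)^(1/4) = (0.0508)^(1/4) = 0.474751.
T₂ = 1587 × 0.474751 = 753 K.

T₂ ≈ 753 K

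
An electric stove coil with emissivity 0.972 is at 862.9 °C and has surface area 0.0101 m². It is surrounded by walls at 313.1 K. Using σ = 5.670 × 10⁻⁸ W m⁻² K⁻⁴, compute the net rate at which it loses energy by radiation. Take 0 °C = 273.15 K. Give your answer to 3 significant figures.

T = 862.9 °C + 273.15 = 1136.05 K.
Area A = 0.0101 m².
Net radiated power P_net = εσA(T⁴ − T₀⁴) = 0.972×5.670×10⁻⁸×0.0101×(1136.05⁴ − 313.1⁴).
T⁴ − T₀⁴ = 1.66567×10¹² − 9.61020×10⁹ = 1.65606×10¹² K⁴, so P_net = 922 W.

Net loss ≈ 922 W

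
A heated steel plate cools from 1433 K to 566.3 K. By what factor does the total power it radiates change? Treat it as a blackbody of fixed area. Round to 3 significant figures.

P ∝ T⁴, so P₂/P₁ = (T₂/T₁)⁴ = (566.3/1433)⁴ = (0.395185)⁴ = 0.0244.

P₂/P₁ ≈ 0.0244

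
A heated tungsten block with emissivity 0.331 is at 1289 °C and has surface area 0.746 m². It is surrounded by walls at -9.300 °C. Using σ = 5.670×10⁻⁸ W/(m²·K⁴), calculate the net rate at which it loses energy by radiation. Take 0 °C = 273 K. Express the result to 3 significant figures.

T = 1289 °C + 273 = 1562 K.
Surroundings: T = -9.300 °C + 273 = 263.700 K.
Area A = 0.746 m².
Net radiated power P_net = εσA(T⁴ − T₀⁴) = 0.331×5.670×10⁻⁸×0.746×(1562⁴ − 263.700⁴).
T⁴ − T₀⁴ = 5.95284×10¹² − 4.83549×10⁹ = 5.94800×10¹² K⁴, so P_net = 8.33×10⁴ W.

Net loss ≈ 8.33×10⁴ W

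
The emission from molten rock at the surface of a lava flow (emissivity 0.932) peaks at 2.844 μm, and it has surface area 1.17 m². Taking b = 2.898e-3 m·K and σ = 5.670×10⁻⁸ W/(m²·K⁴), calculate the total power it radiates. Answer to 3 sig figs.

Wien's law: T = b/λ_max = 2.898×10⁻³/2.844×10⁻⁶ = 1018.99 K.
Area A = 1.17 m².
Then P = εσAT⁴ = 0.932×5.670×10⁻⁸×1.17×(1018.99)⁴ = 6.67×10⁴ W.

P ≈ 6.67×10⁴ W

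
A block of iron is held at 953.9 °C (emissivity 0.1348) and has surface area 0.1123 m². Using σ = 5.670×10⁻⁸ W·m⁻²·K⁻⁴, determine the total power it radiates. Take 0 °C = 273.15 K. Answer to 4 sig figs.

P ≈ 1946 W

T = 953.9 °C + 273.15 = 1227.05 K.
Area A = 0.1123 m².
P = εσAT⁴ = 0.1348 × 5.670×10⁻⁸ × 0.1123 × (1227.05)⁴ = 1946 W.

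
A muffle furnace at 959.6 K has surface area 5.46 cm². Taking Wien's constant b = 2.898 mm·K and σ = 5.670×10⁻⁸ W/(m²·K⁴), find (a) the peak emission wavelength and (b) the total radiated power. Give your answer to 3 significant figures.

λ_max ≈ 3.02 μm; P ≈ 26.3 W

(a) λ_max = b/T = 2.898×10⁻³/959.6 = 3.020×10⁻⁶ m = 3.02 μm.
Area A = 5.46 cm² = 5.46×10⁻⁴ m².
(b) P = σAT⁴ = 5.670×10⁻⁸×5.46×10⁻⁴×(959.6)⁴ = 26.3 W.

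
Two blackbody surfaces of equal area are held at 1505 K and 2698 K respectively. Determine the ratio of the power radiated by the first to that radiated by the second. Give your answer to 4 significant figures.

P₁/P₂ ≈ 0.09682

With equal areas, P₁/P₂ = (T₁/T₂)⁴ = (1505/2698)⁴ = 0.09682.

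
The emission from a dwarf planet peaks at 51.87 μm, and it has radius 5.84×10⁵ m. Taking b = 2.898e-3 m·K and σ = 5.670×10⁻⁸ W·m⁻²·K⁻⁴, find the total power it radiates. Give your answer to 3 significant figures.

Wien's law: T = b/λ_max = 2.898×10⁻³/5.187×10⁻⁵ = 55.8704 K.
Surface area A = 4πR² = 4π(5.84×10⁵ m)² = 4.28584×10¹² m².
Then P = σAT⁴ = 5.670×10⁻⁸×4.28584×10¹²×(55.8704)⁴ = 2.37×10¹² W.

P ≈ 2.37×10¹² W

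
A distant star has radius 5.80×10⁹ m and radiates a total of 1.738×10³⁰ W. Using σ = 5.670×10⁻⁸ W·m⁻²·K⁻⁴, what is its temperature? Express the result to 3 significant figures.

T ≈ 1.64×10⁴ K

Surface area A = 4πR² = 4π(5.80×10⁹ m)² = 4.22733×10²⁰ m².
P = σAT⁴ ⇒ T = (P/(σA))^(1/4) = (1.738×10³⁰/(5.670×10⁻⁸×4.22733×10²⁰))^(1/4) = 1.64×10⁴ K.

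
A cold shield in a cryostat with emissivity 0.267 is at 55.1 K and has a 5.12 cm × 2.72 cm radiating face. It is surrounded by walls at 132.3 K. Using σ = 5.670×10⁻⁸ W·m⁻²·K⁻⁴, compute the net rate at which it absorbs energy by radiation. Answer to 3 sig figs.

Area A = 0.0512 × 0.0272 = 1.39264×10⁻³ m².
Net radiated power P_net = εσA(T⁴ − T₀⁴) = 0.267×5.670×10⁻⁸×1.39264×10⁻³×(55.1⁴ − 132.3⁴).
T⁴ − T₀⁴ = 9.21736×10⁶ − 3.06365×10⁸ = -2.97148×10⁸ K⁴, so P_net = -6.26×10⁻³ W — negative, meaning a net gain of 6.26×10⁻³ W.

Net gain ≈ 6.26×10⁻³ W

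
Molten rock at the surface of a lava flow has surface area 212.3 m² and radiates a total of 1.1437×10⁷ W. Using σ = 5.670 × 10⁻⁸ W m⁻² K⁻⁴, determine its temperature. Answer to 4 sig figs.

Area A = 212.3 m².
P = σAT⁴ ⇒ T = (P/(σA))^(1/4) = (1.1437×10⁷/(5.670×10⁻⁸×212.3))^(1/4) = 987.3 K.

T ≈ 987.3 K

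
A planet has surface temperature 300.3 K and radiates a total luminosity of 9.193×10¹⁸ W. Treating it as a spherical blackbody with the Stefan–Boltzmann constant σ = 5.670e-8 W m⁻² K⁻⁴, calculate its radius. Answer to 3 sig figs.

R ≈ 3.98×10⁷ m

L = 4πR²σT⁴ ⇒ R = √(L/(4πσT⁴)).
σT⁴ = 461.110 W/m², so R = √(9.193×10¹⁸/(4π×461.110)) = 3.98×10⁷ m.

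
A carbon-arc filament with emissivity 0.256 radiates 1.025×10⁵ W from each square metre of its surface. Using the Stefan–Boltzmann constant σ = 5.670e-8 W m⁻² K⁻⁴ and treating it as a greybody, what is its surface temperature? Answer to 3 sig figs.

I = εσT⁴, so T = (I/εσ)^(1/4) = (1.025×10⁵/(0.256×5.670×10⁻⁸))^(1/4) = 1.63×10³ K.

T ≈ 1.63×10³ K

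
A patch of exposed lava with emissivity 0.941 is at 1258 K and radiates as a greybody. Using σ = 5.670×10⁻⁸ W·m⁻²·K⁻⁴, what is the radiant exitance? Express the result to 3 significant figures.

Stefan–Boltzmann: I = εσT⁴ = 0.941 × 5.670×10⁻⁸ × (1258)⁴ = 1.34×10⁵ W/m².

I ≈ 1.34×10⁵ W/m²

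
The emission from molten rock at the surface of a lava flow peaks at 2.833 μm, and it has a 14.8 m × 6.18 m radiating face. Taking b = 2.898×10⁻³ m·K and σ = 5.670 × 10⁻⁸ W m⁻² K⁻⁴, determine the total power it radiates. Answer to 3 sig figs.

P ≈ 5.68×10⁶ W

Wien's law: T = b/λ_max = 2.898×10⁻³/2.833×10⁻⁶ = 1022.94 K.
Area A = 14.8 × 6.18 = 91.464 m².
Then P = σAT⁴ = 5.670×10⁻⁸×91.464×(1022.94)⁴ = 5.68×10⁶ W.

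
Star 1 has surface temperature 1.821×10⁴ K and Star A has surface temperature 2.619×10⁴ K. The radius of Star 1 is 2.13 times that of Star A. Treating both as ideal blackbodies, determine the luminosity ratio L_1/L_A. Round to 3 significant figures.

L_1/L_A ≈ 1.06

L ∝ R²T⁴, so L_1/L_A = (R_1/R_A)²(T_1/T_A)⁴ = (2.13)² × (1.821×10⁴/2.619×10⁴)⁴ = 4.5369 × 0.233721 = 1.06.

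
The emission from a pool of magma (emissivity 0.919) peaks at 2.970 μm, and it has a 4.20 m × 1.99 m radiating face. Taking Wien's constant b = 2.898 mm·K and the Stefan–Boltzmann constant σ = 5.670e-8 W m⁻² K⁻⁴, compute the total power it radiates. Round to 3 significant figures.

P ≈ 3.95×10⁵ W

Wien's law: T = b/λ_max = 2.898×10⁻³/2.970×10⁻⁶ = 975.758 K.
Area A = 4.20 × 1.99 = 8.358 m².
Then P = εσAT⁴ = 0.919×5.670×10⁻⁸×8.358×(975.758)⁴ = 3.95×10⁵ W.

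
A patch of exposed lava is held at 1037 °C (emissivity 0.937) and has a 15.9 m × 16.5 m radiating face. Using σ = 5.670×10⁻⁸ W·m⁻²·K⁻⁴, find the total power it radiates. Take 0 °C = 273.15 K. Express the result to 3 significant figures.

P ≈ 4.11×10⁷ W

T = 1037 °C + 273.15 = 1310.15 K.
Area A = 15.9 × 16.5 = 262.35 m².
P = εσAT⁴ = 0.937 × 5.670×10⁻⁸ × 262.35 × (1310.15)⁴ = 4.11×10⁷ W.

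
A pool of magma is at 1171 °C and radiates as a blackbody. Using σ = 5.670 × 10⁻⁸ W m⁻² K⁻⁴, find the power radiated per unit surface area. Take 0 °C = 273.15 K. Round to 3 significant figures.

I ≈ 2.47×10⁵ W/m²

T = 1171 °C + 273.15 = 1444.15 K.
Stefan–Boltzmann: I = σT⁴ = 5.670×10⁻⁸ × (1444.15)⁴ = 2.47×10⁵ W/m².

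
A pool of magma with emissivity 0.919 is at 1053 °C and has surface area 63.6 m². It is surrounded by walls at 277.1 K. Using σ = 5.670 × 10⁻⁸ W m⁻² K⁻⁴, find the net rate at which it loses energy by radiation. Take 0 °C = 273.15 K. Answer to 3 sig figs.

Net loss ≈ 1.02×10⁷ W

T = 1053 °C + 273.15 = 1326.15 K.
Area A = 63.6 m².
Net radiated power P_net = εσA(T⁴ − T₀⁴) = 0.919×5.670×10⁻⁸×63.6×(1326.15⁴ − 277.1⁴).
T⁴ − T₀⁴ = 3.09293×10¹² − 5.89585×10⁹ = 3.08703×10¹² K⁴, so P_net = 1.02×10⁷ W.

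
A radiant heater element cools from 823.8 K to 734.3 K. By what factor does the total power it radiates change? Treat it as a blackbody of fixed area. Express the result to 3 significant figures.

P ∝ T⁴, so P₂/P₁ = (T₂/T₁)⁴ = (734.3/823.8)⁴ = (0.891357)⁴ = 0.631.

P₂/P₁ ≈ 0.631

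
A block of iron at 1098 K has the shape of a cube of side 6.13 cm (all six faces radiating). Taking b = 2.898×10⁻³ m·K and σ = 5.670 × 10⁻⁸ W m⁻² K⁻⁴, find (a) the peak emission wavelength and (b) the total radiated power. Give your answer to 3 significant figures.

λ_max ≈ 2.64 μm; P ≈ 1.86×10³ W

(a) λ_max = b/T = 2.898×10⁻³/1098 = 2.639×10⁻⁶ m = 2.64 μm.
Area A = 6s² = 6×(0.0613 m)² = 0.0225461 m².
(b) P = σAT⁴ = 5.670×10⁻⁸×0.0225461×(1098)⁴ = 1.86×10³ W.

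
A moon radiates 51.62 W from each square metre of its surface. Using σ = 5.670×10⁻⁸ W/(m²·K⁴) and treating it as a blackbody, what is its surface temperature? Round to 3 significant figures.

T ≈ 174 K

I = σT⁴, so T = (I/σ)^(1/4) = (51.62/(5.670×10⁻⁸))^(1/4) = 174 K.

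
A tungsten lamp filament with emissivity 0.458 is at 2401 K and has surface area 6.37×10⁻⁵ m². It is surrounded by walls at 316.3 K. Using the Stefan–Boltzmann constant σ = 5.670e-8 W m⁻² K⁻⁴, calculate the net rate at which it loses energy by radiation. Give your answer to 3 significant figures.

Net loss ≈ 55.0 W

Area A = 6.37×10⁻⁵ m².
Net radiated power P_net = εσA(T⁴ − T₀⁴) = 0.458×5.670×10⁻⁸×6.37×10⁻⁵×(2401⁴ − 316.3⁴).
T⁴ − T₀⁴ = 3.32329×10¹³ − 1.00091×10¹⁰ = 3.32229×10¹³ K⁴, so P_net = 55.0 W.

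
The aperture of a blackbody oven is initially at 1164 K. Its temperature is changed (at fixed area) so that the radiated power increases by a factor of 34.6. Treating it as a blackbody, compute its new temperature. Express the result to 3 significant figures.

P ∝ T⁴, so T₂/T₁ = (P₂/P₁)^(1/4) = (34.6)^(1/4) = 2.42532.
T₂ = 1164 × 2.42532 = 2.82×10³ K.

T₂ ≈ 2.82×10³ K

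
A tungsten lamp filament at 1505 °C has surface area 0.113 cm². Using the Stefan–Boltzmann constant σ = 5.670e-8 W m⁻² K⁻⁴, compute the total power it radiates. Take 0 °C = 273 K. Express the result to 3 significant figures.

T = 1505 °C + 273 = 1778 K.
Area A = 0.113 cm² = 1.13×10⁻⁵ m².
P = σAT⁴ = 5.670×10⁻⁸ × 1.13×10⁻⁵ × (1778)⁴ = 6.40 W.

P ≈ 6.40 W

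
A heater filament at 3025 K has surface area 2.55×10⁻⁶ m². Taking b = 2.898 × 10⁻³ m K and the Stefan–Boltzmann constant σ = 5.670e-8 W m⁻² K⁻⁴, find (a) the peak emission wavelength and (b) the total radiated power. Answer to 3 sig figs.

(a) λ_max = b/T = 2.898×10⁻³/3025 = 9.580×10⁻⁷ m = 0.958 μm.
Area A = 2.55×10⁻⁶ m².
(b) P = σAT⁴ = 5.670×10⁻⁸×2.55×10⁻⁶×(3025)⁴ = 12.1 W.

λ_max ≈ 0.958 μm; P ≈ 12.1 W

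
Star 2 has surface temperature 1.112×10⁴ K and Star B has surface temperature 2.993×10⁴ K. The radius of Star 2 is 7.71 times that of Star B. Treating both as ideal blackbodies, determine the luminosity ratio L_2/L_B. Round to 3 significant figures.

L_2/L_B ≈ 1.13

L ∝ R²T⁴, so L_2/L_B = (R_2/R_B)²(T_2/T_B)⁴ = (7.71)² × (1.112×10⁴/2.993×10⁴)⁴ = 59.4441 × 0.0190543 = 1.13.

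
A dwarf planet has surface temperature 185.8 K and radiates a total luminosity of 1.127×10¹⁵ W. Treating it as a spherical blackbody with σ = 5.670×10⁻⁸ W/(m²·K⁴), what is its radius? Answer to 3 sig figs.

R ≈ 1.15×10⁶ m

L = 4πR²σT⁴ ⇒ R = √(L/(4πσT⁴)).
σT⁴ = 67.5719 W/m², so R = √(1.127×10¹⁵/(4π×67.5719)) = 1.15×10⁶ m.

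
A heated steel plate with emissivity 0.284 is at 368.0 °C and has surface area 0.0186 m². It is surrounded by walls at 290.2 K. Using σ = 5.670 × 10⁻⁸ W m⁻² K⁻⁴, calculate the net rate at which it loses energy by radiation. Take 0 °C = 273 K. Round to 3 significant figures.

Net loss ≈ 48.4 W

T = 368.0 °C + 273 = 641.0 K.
Area A = 0.0186 m².
Net radiated power P_net = εσA(T⁴ − T₀⁴) = 0.284×5.670×10⁻⁸×0.0186×(641.0⁴ − 290.2⁴).
T⁴ − T₀⁴ = 1.68823×10¹¹ − 7.09234×10⁹ = 1.61731×10¹¹ K⁴, so P_net = 48.4 W.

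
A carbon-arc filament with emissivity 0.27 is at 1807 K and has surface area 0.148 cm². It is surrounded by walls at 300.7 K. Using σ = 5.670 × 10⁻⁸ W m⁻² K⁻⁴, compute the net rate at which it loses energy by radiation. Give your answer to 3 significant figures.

Area A = 0.148 cm² = 1.48×10⁻⁵ m².
Net radiated power P_net = εσA(T⁴ − T₀⁴) = 0.27×5.670×10⁻⁸×1.48×10⁻⁵×(1807⁴ − 300.7⁴).
T⁴ − T₀⁴ = 1.06619×10¹³ − 8.17587×10⁹ = 1.06537×10¹³ K⁴, so P_net = 2.41 W.

Net loss ≈ 2.41 W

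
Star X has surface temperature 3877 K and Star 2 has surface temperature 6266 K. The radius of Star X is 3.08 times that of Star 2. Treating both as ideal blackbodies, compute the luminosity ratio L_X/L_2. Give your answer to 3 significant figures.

L_X/L_2 ≈ 1.39

L ∝ R²T⁴, so L_X/L_2 = (R_X/R_2)²(T_X/T_2)⁴ = (3.08)² × (3877/6266)⁴ = 9.4864 × 0.146562 = 1.39.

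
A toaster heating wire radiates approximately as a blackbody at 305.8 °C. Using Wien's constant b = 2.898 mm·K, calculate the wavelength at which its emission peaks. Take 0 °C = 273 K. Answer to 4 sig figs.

T = 305.8 °C + 273 = 578.8 K.
Wien's displacement law: λ_max = b/T = (2.898×10⁻³ m·K)/(578.8 K) = 5.0069×10⁻⁶ m.
That is 5.007 μm, in the infrared range.

λ_max ≈ 5.007 μm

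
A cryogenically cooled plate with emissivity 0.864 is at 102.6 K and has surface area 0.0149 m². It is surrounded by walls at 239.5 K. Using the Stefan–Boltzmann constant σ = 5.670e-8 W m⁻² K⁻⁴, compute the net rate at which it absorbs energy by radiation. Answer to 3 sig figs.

Area A = 0.0149 m².
Net radiated power P_net = εσA(T⁴ − T₀⁴) = 0.864×5.670×10⁻⁸×0.0149×(102.6⁴ − 239.5⁴).
T⁴ − T₀⁴ = 1.10813×10⁸ − 3.29020×10⁹ = -3.17939×10⁹ K⁴, so P_net = -2.32 W — negative, meaning a net gain of 2.32 W.

Net gain ≈ 2.32 W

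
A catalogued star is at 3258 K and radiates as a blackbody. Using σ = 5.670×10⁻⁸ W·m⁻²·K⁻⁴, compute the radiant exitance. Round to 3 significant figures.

I ≈ 6.39×10⁶ W/m²

Stefan–Boltzmann: I = σT⁴ = 5.670×10⁻⁸ × (3258)⁴ = 6.39×10⁶ W/m².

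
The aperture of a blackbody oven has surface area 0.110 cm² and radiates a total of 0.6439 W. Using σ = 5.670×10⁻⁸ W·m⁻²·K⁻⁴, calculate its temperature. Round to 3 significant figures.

T ≈ 1.01×10³ K

Area A = 0.110 cm² = 1.10×10⁻⁵ m².
P = σAT⁴ ⇒ T = (P/(σA))^(1/4) = (0.6439/(5.670×10⁻⁸×1.10×10⁻⁵))^(1/4) = 1.01×10³ K.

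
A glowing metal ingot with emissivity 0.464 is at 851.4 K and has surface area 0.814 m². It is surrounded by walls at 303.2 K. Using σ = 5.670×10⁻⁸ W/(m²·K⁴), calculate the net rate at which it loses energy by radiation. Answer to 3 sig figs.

Net loss ≈ 1.11×10⁴ W

Area A = 0.814 m².
Net radiated power P_net = εσA(T⁴ − T₀⁴) = 0.464×5.670×10⁻⁸×0.814×(851.4⁴ − 303.2⁴).
T⁴ − T₀⁴ = 5.25454×10¹¹ − 8.45117×10⁹ = 5.17003×10¹¹ K⁴, so P_net = 1.11×10⁴ W.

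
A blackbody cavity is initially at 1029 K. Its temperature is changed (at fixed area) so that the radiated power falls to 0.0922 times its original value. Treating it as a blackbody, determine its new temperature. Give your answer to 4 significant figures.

P ∝ T⁴, so T₂/T₁ = (P₂/P₁)^(1/4) = (0.0922)^(1/4) = 0.551039.
T₂ = 1029 × 0.551039 = 567.0 K.

T₂ ≈ 567.0 K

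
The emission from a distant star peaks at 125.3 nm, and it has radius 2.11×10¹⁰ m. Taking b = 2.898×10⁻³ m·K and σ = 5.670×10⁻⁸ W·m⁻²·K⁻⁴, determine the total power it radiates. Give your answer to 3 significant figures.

Wien's law: T = b/λ_max = 2.898×10⁻³/1.253×10⁻⁷ = 23128.5 K.
Surface area A = 4πR² = 4π(2.11×10¹⁰ m)² = 5.59467×10²¹ m².
Then P = σAT⁴ = 5.670×10⁻⁸×5.59467×10²¹×(23128.5)⁴ = 9.08×10³¹ W.

P ≈ 9.08×10³¹ W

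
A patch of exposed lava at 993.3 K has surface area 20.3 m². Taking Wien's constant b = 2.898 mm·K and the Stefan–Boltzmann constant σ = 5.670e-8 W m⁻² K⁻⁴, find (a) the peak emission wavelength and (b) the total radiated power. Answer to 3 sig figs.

λ_max ≈ 2.92 μm; P ≈ 1.12×10⁶ W

(a) λ_max = b/T = 2.898×10⁻³/993.3 = 2.918×10⁻⁶ m = 2.92 μm.
Area A = 20.3 m².
(b) P = σAT⁴ = 5.670×10⁻⁸×20.3×(993.3)⁴ = 1.12×10⁶ W.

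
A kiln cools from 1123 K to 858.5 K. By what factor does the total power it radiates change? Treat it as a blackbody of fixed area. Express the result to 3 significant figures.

P₂/P₁ ≈ 0.342

P ∝ T⁴, so P₂/P₁ = (T₂/T₁)⁴ = (858.5/1123)⁴ = (0.764470)⁴ = 0.342.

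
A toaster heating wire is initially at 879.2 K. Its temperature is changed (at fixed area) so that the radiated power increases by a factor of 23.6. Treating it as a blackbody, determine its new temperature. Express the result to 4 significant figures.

P ∝ T⁴, so T₂/T₁ = (P₂/P₁)^(1/4) = (23.6)^(1/4) = 2.20408.
T₂ = 879.2 × 2.20408 = 1938 K.

T₂ ≈ 1938 K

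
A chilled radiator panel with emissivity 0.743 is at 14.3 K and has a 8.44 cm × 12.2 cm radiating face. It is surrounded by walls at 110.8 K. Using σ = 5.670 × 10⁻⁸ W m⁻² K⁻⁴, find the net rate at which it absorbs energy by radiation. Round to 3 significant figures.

Net gain ≈ 0.0654 W

Area A = 0.0844 × 0.122 = 0.0102968 m².
Net radiated power P_net = εσA(T⁴ − T₀⁴) = 0.743×5.670×10⁻⁸×0.0102968×(14.3⁴ − 110.8⁴).
T⁴ − T₀⁴ = 41816.2 − 1.50716×10⁸ = -1.50674×10⁸ K⁴, so P_net = -0.0654 W — negative, meaning a net gain of 0.0654 W.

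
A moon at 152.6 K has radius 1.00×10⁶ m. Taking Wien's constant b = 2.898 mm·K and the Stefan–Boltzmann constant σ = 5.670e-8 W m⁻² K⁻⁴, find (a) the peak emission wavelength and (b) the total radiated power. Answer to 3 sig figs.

(a) λ_max = b/T = 2.898×10⁻³/152.6 = 1.899×10⁻⁵ m = 19.0 μm.
Surface area A = 4πR² = 4π(1.00×10⁶ m)² = 1.25664×10¹³ m².
(b) P = σAT⁴ = 5.670×10⁻⁸×1.25664×10¹³×(152.6)⁴ = 3.86×10¹⁴ W.

λ_max ≈ 19.0 μm; P ≈ 3.86×10¹⁴ W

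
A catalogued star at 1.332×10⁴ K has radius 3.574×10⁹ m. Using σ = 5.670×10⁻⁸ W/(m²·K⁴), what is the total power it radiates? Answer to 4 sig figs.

Surface area A = 4πR² = 4π(3.574×10⁹ m)² = 1.60516×10²⁰ m².
P = σAT⁴ = 5.670×10⁻⁸ × 1.60516×10²⁰ × (1.332×10⁴)⁴ = 2.865×10²⁹ W.

P ≈ 2.865×10²⁹ W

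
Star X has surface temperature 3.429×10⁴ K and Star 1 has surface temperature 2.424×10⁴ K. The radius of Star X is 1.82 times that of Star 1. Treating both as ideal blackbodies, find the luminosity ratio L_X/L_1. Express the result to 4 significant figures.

L_X/L_1 ≈ 13.26

L ∝ R²T⁴, so L_X/L_1 = (R_X/R_1)²(T_X/T_1)⁴ = (1.82)² × (3.429×10⁴/2.424×10⁴)⁴ = 3.3124 × 4.00442 = 13.26.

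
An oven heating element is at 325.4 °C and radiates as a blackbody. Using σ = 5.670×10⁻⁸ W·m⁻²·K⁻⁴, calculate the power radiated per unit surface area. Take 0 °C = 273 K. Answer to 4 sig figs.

T = 325.4 °C + 273 = 598.4 K.
Stefan–Boltzmann: I = σT⁴ = 5.670×10⁻⁸ × (598.4)⁴ = 7270 W/m².

I ≈ 7270 W/m²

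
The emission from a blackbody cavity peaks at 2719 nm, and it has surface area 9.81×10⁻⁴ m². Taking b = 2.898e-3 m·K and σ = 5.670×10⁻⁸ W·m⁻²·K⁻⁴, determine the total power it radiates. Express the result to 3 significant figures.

Wien's law: T = b/λ_max = 2.898×10⁻³/2.719×10⁻⁶ = 1065.83 K.
Area A = 9.81×10⁻⁴ m².
Then P = σAT⁴ = 5.670×10⁻⁸×9.81×10⁻⁴×(1065.83)⁴ = 71.8 W.

P ≈ 71.8 W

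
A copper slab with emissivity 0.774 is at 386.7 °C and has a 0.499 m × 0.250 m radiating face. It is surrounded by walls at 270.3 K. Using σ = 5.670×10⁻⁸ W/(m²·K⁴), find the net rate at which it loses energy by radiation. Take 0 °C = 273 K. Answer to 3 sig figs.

Net loss ≈ 1.01×10³ W

T = 386.7 °C + 273 = 659.7 K.
Area A = 0.499 × 0.250 = 0.12475 m².
Net radiated power P_net = εσA(T⁴ − T₀⁴) = 0.774×5.670×10⁻⁸×0.12475×(659.7⁴ − 270.3⁴).
T⁴ − T₀⁴ = 1.89403×10¹¹ − 5.33807×10⁹ = 1.84065×10¹¹ K⁴, so P_net = 1.01×10³ W.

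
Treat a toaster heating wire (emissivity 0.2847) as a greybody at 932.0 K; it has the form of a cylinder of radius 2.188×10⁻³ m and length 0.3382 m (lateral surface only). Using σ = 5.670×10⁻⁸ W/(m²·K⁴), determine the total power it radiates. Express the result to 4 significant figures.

P ≈ 56.63 W

Lateral area A = 2πrL = 2π×2.188×10⁻³×0.3382 = 4.64944×10⁻³ m².
P = εσAT⁴ = 0.2847 × 5.670×10⁻⁸ × 4.64944×10⁻³ × (932.0)⁴ = 56.63 W.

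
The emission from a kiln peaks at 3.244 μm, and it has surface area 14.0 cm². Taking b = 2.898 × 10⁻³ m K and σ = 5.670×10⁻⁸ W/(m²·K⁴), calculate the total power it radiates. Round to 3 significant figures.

P ≈ 50.6 W

Wien's law: T = b/λ_max = 2.898×10⁻³/3.244×10⁻⁶ = 893.342 K.
Area A = 14.0 cm² = 1.40×10⁻³ m².
Then P = σAT⁴ = 5.670×10⁻⁸×1.40×10⁻³×(893.342)⁴ = 50.6 W.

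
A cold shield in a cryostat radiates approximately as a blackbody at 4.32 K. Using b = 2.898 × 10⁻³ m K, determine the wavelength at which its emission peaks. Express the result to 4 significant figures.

λ_max ≈ 0.6708 mm

Wien's displacement law: λ_max = b/T = (2.898×10⁻³ m·K)/(4.32 K) = 6.7083×10⁻⁴ m.
That is 0.6708 mm, in the infrared range.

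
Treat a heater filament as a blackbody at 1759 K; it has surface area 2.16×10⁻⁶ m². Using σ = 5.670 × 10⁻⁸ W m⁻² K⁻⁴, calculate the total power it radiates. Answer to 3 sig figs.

Area A = 2.16×10⁻⁶ m².
P = σAT⁴ = 5.670×10⁻⁸ × 2.16×10⁻⁶ × (1759)⁴ = 1.17 W.

P ≈ 1.17 W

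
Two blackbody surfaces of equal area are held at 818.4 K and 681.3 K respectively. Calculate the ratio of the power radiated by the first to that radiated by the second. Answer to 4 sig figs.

P₁/P₂ ≈ 2.082

With equal areas, P₁/P₂ = (T₁/T₂)⁴ = (818.4/681.3)⁴ = 2.082.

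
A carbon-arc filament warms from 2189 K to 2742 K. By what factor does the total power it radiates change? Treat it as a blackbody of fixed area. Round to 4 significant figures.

P₂/P₁ ≈ 2.462

P ∝ T⁴, so P₂/P₁ = (T₂/T₁)⁴ = (2742/2189)⁴ = (1.25263)⁴ = 2.462.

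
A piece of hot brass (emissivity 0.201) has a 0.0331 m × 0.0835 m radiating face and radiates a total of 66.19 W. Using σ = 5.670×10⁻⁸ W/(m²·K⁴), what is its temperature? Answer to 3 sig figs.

T ≈ 1.20×10³ K

Area A = 0.0331 × 0.0835 = 2.76385×10⁻³ m².
P = εσAT⁴ ⇒ T = (P/(εσA))^(1/4) = (66.19/(0.201×5.670×10⁻⁸×2.76385×10⁻³))^(1/4) = 1.20×10³ K.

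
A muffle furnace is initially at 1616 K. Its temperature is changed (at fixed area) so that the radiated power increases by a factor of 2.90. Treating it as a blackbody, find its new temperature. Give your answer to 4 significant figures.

P ∝ T⁴, so T₂/T₁ = (P₂/P₁)^(1/4) = (2.90)^(1/4) = 1.30497.
T₂ = 1616 × 1.30497 = 2109 K.

T₂ ≈ 2109 K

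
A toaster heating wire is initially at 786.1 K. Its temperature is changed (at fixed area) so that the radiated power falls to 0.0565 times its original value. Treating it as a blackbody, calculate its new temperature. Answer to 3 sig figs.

P ∝ T⁴, so T₂/T₁ = (P₂/P₁)^(1/4) = (0.0565)^(1/4) = 0.487542.
T₂ = 786.1 × 0.487542 = 383 K.

T₂ ≈ 383 K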